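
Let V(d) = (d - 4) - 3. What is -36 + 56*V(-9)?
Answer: -932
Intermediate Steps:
V(d) = -7 + d (V(d) = (-4 + d) - 3 = -7 + d)
-36 + 56*V(-9) = -36 + 56*(-7 - 9) = -36 + 56*(-16) = -36 - 896 = -932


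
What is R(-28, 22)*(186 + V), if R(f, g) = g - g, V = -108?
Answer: 0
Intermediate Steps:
R(f, g) = 0
R(-28, 22)*(186 + V) = 0*(186 - 108) = 0*78 = 0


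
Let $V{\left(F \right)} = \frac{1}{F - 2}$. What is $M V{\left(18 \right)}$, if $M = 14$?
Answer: $\frac{7}{8} \approx 0.875$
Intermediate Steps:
$V{\left(F \right)} = \frac{1}{-2 + F}$ ($V{\left(F \right)} = \frac{1}{F + \left(-3 + 1\right)} = \frac{1}{F - 2} = \frac{1}{-2 + F}$)
$M V{\left(18 \right)} = \frac{14}{-2 + 18} = \frac{14}{16} = 14 \cdot \frac{1}{16} = \frac{7}{8}$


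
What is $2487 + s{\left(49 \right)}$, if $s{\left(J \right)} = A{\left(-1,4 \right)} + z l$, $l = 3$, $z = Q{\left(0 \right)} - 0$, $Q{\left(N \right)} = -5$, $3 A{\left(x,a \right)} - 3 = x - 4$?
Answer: $\frac{7414}{3} \approx 2471.3$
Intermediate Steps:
$A{\left(x,a \right)} = - \frac{1}{3} + \frac{x}{3}$ ($A{\left(x,a \right)} = 1 + \frac{x - 4}{3} = 1 + \frac{-4 + x}{3} = 1 + \left(- \frac{4}{3} + \frac{x}{3}\right) = - \frac{1}{3} + \frac{x}{3}$)
$z = -5$ ($z = -5 - 0 = -5 + 0 = -5$)
$s{\left(J \right)} = - \frac{47}{3}$ ($s{\left(J \right)} = \left(- \frac{1}{3} + \frac{1}{3} \left(-1\right)\right) - 15 = \left(- \frac{1}{3} - \frac{1}{3}\right) - 15 = - \frac{2}{3} - 15 = - \frac{47}{3}$)
$2487 + s{\left(49 \right)} = 2487 - \frac{47}{3} = \frac{7414}{3}$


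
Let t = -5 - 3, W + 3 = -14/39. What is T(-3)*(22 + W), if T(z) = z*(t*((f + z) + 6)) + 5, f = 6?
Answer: 12359/3 ≈ 4119.7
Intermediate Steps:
W = -131/39 (W = -3 - 14/39 = -131/39 ≈ -3.3590)
t = -8
T(z) = 5 + z*(-96 - 8*z) (T(z) = z*(-8*((6 + z) + 6)) + 5 = z*(-8*(12 + z)) + 5 = z*(-96 - 8*z) + 5 = 5 + z*(-96 - 8*z))
T(-3)*(22 + W) = (5 - 96*(-3) - 8*(-3)**2)*(22 - 131/39) = (5 + 288 - 8*9)*(727/39) = (5 + 288 - 72)*(727/39) = 221*(727/39) = 12359/3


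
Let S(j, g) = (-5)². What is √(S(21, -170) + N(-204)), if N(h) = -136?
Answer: I*√111 ≈ 10.536*I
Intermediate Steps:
S(j, g) = 25
√(S(21, -170) + N(-204)) = √(25 - 136) = √(-111) = I*√111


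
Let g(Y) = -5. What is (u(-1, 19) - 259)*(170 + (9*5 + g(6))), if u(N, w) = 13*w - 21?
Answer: -6930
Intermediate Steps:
u(N, w) = -21 + 13*w
(u(-1, 19) - 259)*(170 + (9*5 + g(6))) = ((-21 + 13*19) - 259)*(170 + (9*5 - 5)) = ((-21 + 247) - 259)*(170 + (45 - 5)) = (226 - 259)*(170 + 40) = -33*210 = -6930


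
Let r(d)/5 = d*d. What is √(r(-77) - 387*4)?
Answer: √28097 ≈ 167.62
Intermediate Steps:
r(d) = 5*d² (r(d) = 5*(d*d) = 5*d²)
√(r(-77) - 387*4) = √(5*(-77)² - 387*4) = √(5*5929 - 1548) = √(29645 - 1548) = √28097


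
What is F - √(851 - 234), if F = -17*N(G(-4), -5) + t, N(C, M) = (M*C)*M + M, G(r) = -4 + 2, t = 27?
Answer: 962 - √617 ≈ 937.16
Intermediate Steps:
G(r) = -2
N(C, M) = M + C*M² (N(C, M) = (C*M)*M + M = C*M² + M = M + C*M²)
F = 962 (F = -(-85)*(1 - 2*(-5)) + 27 = -(-85)*(1 + 10) + 27 = -(-85)*11 + 27 = -17*(-55) + 27 = 935 + 27 = 962)
F - √(851 - 234) = 962 - √(851 - 234) = 962 - √617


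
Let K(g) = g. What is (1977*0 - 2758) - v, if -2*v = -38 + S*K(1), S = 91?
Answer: -5463/2 ≈ -2731.5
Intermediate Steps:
v = -53/2 (v = -(-38 + 91*1)/2 = -(-38 + 91)/2 = -½*53 = -53/2 ≈ -26.500)
(1977*0 - 2758) - v = (1977*0 - 2758) - 1*(-53/2) = (0 - 2758) + 53/2 = -2758 + 53/2 = -5463/2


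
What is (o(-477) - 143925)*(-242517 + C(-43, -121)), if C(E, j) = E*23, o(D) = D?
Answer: 35162753412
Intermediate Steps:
C(E, j) = 23*E
(o(-477) - 143925)*(-242517 + C(-43, -121)) = (-477 - 143925)*(-242517 + 23*(-43)) = -144402*(-242517 - 989) = -144402*(-243506) = 35162753412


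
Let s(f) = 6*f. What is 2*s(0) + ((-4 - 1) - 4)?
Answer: -9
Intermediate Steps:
2*s(0) + ((-4 - 1) - 4) = 2*(6*0) + ((-4 - 1) - 4) = 2*0 + (-5 - 4) = 0 - 9 = -9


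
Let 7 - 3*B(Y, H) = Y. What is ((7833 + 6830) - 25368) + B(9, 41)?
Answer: -32117/3 ≈ -10706.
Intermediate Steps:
B(Y, H) = 7/3 - Y/3
((7833 + 6830) - 25368) + B(9, 41) = ((7833 + 6830) - 25368) + (7/3 - ⅓*9) = (14663 - 25368) + (7/3 - 3) = -10705 - ⅔ = -32117/3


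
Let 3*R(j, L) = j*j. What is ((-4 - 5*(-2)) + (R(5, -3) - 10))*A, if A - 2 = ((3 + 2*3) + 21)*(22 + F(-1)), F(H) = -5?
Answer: 6656/3 ≈ 2218.7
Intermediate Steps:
R(j, L) = j²/3 (R(j, L) = (j*j)/3 = j²/3)
A = 512 (A = 2 + ((3 + 2*3) + 21)*(22 - 5) = 2 + ((3 + 6) + 21)*17 = 2 + (9 + 21)*17 = 2 + 30*17 = 2 + 510 = 512)
((-4 - 5*(-2)) + (R(5, -3) - 10))*A = ((-4 - 5*(-2)) + ((⅓)*5² - 10))*512 = ((-4 + 10) + ((⅓)*25 - 10))*512 = (6 + (25/3 - 10))*512 = (6 - 5/3)*512 = (13/3)*512 = 6656/3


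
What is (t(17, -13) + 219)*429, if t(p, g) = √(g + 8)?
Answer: 93951 + 429*I*√5 ≈ 93951.0 + 959.27*I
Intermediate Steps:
t(p, g) = √(8 + g)
(t(17, -13) + 219)*429 = (√(8 - 13) + 219)*429 = (√(-5) + 219)*429 = (I*√5 + 219)*429 = (219 + I*√5)*429 = 93951 + 429*I*√5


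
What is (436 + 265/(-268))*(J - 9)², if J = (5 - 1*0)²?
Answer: 7461312/67 ≈ 1.1136e+5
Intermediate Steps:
J = 25 (J = (5 + 0)² = 5² = 25)
(436 + 265/(-268))*(J - 9)² = (436 + 265/(-268))*(25 - 9)² = (436 + 265*(-1/268))*16² = (436 - 265/268)*256 = (116583/268)*256 = 7461312/67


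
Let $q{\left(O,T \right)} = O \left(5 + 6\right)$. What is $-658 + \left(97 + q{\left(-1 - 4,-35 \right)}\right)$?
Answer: $-616$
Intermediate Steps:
$q{\left(O,T \right)} = 11 O$ ($q{\left(O,T \right)} = O 11 = 11 O$)
$-658 + \left(97 + q{\left(-1 - 4,-35 \right)}\right) = -658 + \left(97 + 11 \left(-1 - 4\right)\right) = -658 + \left(97 + 11 \left(-5\right)\right) = -658 + \left(97 - 55\right) = -658 + 42 = -616$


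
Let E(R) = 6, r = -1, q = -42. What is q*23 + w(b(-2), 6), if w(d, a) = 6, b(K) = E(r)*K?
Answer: -960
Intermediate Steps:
b(K) = 6*K
q*23 + w(b(-2), 6) = -42*23 + 6 = -966 + 6 = -960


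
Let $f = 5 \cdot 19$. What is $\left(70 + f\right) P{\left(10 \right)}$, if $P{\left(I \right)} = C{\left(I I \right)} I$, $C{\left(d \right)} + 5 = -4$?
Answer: $-14850$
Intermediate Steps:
$f = 95$
$C{\left(d \right)} = -9$ ($C{\left(d \right)} = -5 - 4 = -9$)
$P{\left(I \right)} = - 9 I$
$\left(70 + f\right) P{\left(10 \right)} = \left(70 + 95\right) \left(\left(-9\right) 10\right) = 165 \left(-90\right) = -14850$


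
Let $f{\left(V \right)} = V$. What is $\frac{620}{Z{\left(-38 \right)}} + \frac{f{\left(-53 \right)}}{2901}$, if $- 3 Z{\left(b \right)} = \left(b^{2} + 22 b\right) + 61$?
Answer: $- \frac{1810439}{646923} \approx -2.7985$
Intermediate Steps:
$Z{\left(b \right)} = - \frac{61}{3} - \frac{22 b}{3} - \frac{b^{2}}{3}$ ($Z{\left(b \right)} = - \frac{\left(b^{2} + 22 b\right) + 61}{3} = - \frac{61 + b^{2} + 22 b}{3} = - \frac{61}{3} - \frac{22 b}{3} - \frac{b^{2}}{3}$)
$\frac{620}{Z{\left(-38 \right)}} + \frac{f{\left(-53 \right)}}{2901} = \frac{620}{- \frac{61}{3} - - \frac{836}{3} - \frac{\left(-38\right)^{2}}{3}} - \frac{53}{2901} = \frac{620}{- \frac{61}{3} + \frac{836}{3} - \frac{1444}{3}} - \frac{53}{2901} = \frac{620}{-223} - \frac{53}{2901} = 620 \left(- \frac{1}{223}\right) - \frac{53}{2901} = - \frac{620}{223} - \frac{53}{2901} = - \frac{1810439}{646923}$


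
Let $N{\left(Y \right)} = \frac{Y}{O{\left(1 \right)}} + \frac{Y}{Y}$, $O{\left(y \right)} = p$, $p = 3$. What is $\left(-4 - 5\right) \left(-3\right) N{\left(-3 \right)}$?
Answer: $0$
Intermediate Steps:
$O{\left(y \right)} = 3$
$N{\left(Y \right)} = 1 + \frac{Y}{3}$ ($N{\left(Y \right)} = \frac{Y}{3} + \frac{Y}{Y} = Y \frac{1}{3} + 1 = \frac{Y}{3} + 1 = 1 + \frac{Y}{3}$)
$\left(-4 - 5\right) \left(-3\right) N{\left(-3 \right)} = \left(-4 - 5\right) \left(-3\right) \left(1 + \frac{1}{3} \left(-3\right)\right) = \left(-9\right) \left(-3\right) \left(1 - 1\right) = 27 \cdot 0 = 0$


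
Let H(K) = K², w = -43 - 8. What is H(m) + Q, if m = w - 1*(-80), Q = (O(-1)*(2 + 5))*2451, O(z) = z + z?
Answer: -33473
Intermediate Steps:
O(z) = 2*z
w = -51
Q = -34314 (Q = ((2*(-1))*(2 + 5))*2451 = -2*7*2451 = -14*2451 = -34314)
m = 29 (m = -51 - 1*(-80) = -51 + 80 = 29)
H(m) + Q = 29² - 34314 = 841 - 34314 = -33473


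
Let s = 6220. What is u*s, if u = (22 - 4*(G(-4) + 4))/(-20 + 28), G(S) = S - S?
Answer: 4665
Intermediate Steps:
G(S) = 0
u = ¾ (u = (22 - 4*(0 + 4))/(-20 + 28) = (22 - 4*4)/8 = (22 - 16)*(⅛) = 6*(⅛) = ¾ ≈ 0.75000)
u*s = (¾)*6220 = 4665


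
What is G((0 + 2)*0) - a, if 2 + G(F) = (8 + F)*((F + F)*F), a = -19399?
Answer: 19397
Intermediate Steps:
G(F) = -2 + 2*F²*(8 + F) (G(F) = -2 + (8 + F)*((F + F)*F) = -2 + (8 + F)*((2*F)*F) = -2 + (8 + F)*(2*F²) = -2 + 2*F²*(8 + F))
G((0 + 2)*0) - a = (-2 + 2*((0 + 2)*0)³ + 16*((0 + 2)*0)²) - 1*(-19399) = (-2 + 2*(2*0)³ + 16*(2*0)²) + 19399 = (-2 + 2*0³ + 16*0²) + 19399 = (-2 + 2*0 + 16*0) + 19399 = (-2 + 0 + 0) + 19399 = -2 + 19399 = 19397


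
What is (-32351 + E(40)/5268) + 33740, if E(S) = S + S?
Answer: 1829333/1317 ≈ 1389.0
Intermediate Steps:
E(S) = 2*S
(-32351 + E(40)/5268) + 33740 = (-32351 + (2*40)/5268) + 33740 = (-32351 + 80*(1/5268)) + 33740 = (-32351 + 20/1317) + 33740 = -42606247/1317 + 33740 = 1829333/1317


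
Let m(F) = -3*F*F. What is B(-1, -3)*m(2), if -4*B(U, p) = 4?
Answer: 12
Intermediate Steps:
B(U, p) = -1 (B(U, p) = -¼*4 = -1)
m(F) = -3*F²
B(-1, -3)*m(2) = -(-3)*2² = -(-3)*4 = -1*(-12) = 12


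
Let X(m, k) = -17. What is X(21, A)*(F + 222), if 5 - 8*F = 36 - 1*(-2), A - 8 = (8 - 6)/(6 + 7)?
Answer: -29631/8 ≈ -3703.9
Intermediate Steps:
A = 106/13 (A = 8 + (8 - 6)/(6 + 7) = 8 + 2/13 = 106/13 ≈ 8.1538)
F = -33/8 (F = 5/8 - (36 - 1*(-2))/8 = 5/8 - (36 + 2)/8 = 5/8 - 1/8*38 = 5/8 - 19/4 = -33/8 ≈ -4.1250)
X(21, A)*(F + 222) = -17*(-33/8 + 222) = -17*1743/8 = -29631/8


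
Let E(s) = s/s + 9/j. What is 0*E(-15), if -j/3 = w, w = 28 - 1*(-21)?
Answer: 0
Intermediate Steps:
w = 49 (w = 28 + 21 = 49)
j = -147 (j = -3*49 = -147)
E(s) = 46/49 (E(s) = s/s + 9/(-147) = 1 + 9*(-1/147) = 1 - 3/49 = 46/49)
0*E(-15) = 0*(46/49) = 0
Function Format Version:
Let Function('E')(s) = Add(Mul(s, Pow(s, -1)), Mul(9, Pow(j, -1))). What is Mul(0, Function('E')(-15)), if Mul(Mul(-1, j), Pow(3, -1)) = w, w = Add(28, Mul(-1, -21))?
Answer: 0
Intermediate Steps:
w = 49 (w = Add(28, 21) = 49)
j = -147 (j = Mul(-3, 49) = -147)
Function('E')(s) = Rational(46, 49) (Function('E')(s) = Add(Mul(s, Pow(s, -1)), Mul(9, Pow(-147, -1))) = Add(1, Mul(9, Rational(-1, 147))) = Add(1, Rational(-3, 49)) = Rational(46, 49))
Mul(0, Function('E')(-15)) = Mul(0, Rational(46, 49)) = 0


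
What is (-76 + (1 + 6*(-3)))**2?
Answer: 8649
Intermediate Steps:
(-76 + (1 + 6*(-3)))**2 = (-76 + (1 - 18))**2 = (-76 - 17)**2 = (-93)**2 = 8649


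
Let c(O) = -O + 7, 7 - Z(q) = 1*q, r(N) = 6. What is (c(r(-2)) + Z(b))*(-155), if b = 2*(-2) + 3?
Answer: -1395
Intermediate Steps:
b = -1 (b = -4 + 3 = -1)
Z(q) = 7 - q
c(O) = 7 - O
(c(r(-2)) + Z(b))*(-155) = ((7 - 1*6) + (7 - 1*(-1)))*(-155) = ((7 - 6) + (7 + 1))*(-155) = (1 + 8)*(-155) = 9*(-155) = -1395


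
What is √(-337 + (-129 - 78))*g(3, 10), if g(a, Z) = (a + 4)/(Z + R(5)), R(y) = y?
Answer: 28*I*√34/15 ≈ 10.884*I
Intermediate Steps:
g(a, Z) = (4 + a)/(5 + Z) (g(a, Z) = (a + 4)/(Z + 5) = (4 + a)/(5 + Z))
√(-337 + (-129 - 78))*g(3, 10) = √(-337 + (-129 - 78))*((4 + 3)/(5 + 10)) = √(-337 - 207)*(7/15) = √(-544)*((1/15)*7) = (4*I*√34)*(7/15) = 28*I*√34/15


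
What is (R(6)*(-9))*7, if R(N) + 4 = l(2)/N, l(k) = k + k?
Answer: 210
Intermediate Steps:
l(k) = 2*k
R(N) = -4 + 4/N (R(N) = -4 + (2*2)/N = -4 + 4/N)
(R(6)*(-9))*7 = ((-4 + 4/6)*(-9))*7 = ((-4 + 4*(1/6))*(-9))*7 = ((-4 + 2/3)*(-9))*7 = -10/3*(-9)*7 = 30*7 = 210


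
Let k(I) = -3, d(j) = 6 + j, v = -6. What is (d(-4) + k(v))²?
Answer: 1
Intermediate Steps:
(d(-4) + k(v))² = ((6 - 4) - 3)² = (2 - 3)² = (-1)² = 1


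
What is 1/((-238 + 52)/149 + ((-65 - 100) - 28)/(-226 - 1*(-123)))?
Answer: 15347/9599 ≈ 1.5988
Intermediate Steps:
1/((-238 + 52)/149 + ((-65 - 100) - 28)/(-226 - 1*(-123))) = 1/(-186*1/149 + (-165 - 28)/(-226 + 123)) = 1/(-186/149 - 193/(-103)) = 1/(-186/149 - 193*(-1/103)) = 1/(-186/149 + 193/103) = 1/(9599/15347) = 15347/9599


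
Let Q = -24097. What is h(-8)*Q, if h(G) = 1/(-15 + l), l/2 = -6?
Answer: 24097/27 ≈ 892.48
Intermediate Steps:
l = -12 (l = 2*(-6) = -12)
h(G) = -1/27 (h(G) = 1/(-15 - 12) = 1/(-27) = -1/27)
h(-8)*Q = -1/27*(-24097) = 24097/27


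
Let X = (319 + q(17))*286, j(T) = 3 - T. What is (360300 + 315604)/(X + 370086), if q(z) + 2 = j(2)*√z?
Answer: 77855354048/53071832243 - 48327136*√17/53071832243 ≈ 1.4632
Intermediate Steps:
q(z) = -2 + √z (q(z) = -2 + (3 - 1*2)*√z = -2 + (3 - 2)*√z = -2 + 1*√z = -2 + √z)
X = 90662 + 286*√17 (X = (319 + (-2 + √17))*286 = (317 + √17)*286 = 90662 + 286*√17 ≈ 91841.)
(360300 + 315604)/(X + 370086) = (360300 + 315604)/((90662 + 286*√17) + 370086) = 675904/(460748 + 286*√17)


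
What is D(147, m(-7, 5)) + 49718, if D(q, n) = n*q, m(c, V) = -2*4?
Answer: 48542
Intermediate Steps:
m(c, V) = -8
D(147, m(-7, 5)) + 49718 = -8*147 + 49718 = -1176 + 49718 = 48542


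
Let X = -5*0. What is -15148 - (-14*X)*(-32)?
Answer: -15148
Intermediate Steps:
X = 0
-15148 - (-14*X)*(-32) = -15148 - (-14*0)*(-32) = -15148 - 0*(-32) = -15148 - 1*0 = -15148 + 0 = -15148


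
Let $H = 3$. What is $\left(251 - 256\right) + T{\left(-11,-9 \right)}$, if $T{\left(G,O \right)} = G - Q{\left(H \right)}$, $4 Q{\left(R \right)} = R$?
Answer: $- \frac{67}{4} \approx -16.75$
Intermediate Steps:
$Q{\left(R \right)} = \frac{R}{4}$
$T{\left(G,O \right)} = - \frac{3}{4} + G$ ($T{\left(G,O \right)} = G - \frac{1}{4} \cdot 3 = G - \frac{3}{4} = - \frac{3}{4} + G$)
$\left(251 - 256\right) + T{\left(-11,-9 \right)} = \left(251 - 256\right) - \frac{47}{4} = -5 - \frac{47}{4} = - \frac{67}{4}$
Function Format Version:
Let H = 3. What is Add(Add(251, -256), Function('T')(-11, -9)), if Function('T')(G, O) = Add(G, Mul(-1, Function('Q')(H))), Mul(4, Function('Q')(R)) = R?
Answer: Rational(-67, 4) ≈ -16.750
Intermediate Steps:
Function('Q')(R) = Mul(Rational(1, 4), R)
Function('T')(G, O) = Add(Rational(-3, 4), G) (Function('T')(G, O) = Add(G, Mul(-1, Mul(Rational(1, 4), 3))) = Add(G, Mul(-1, Rational(3, 4))) = Add(G, Rational(-3, 4)) = Add(Rational(-3, 4), G))
Add(Add(251, -256), Function('T')(-11, -9)) = Add(Add(251, -256), Add(Rational(-3, 4), -11)) = Add(-5, Rational(-47, 4)) = Rational(-67, 4)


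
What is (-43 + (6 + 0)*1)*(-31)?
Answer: 1147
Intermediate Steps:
(-43 + (6 + 0)*1)*(-31) = (-43 + 6*1)*(-31) = (-43 + 6)*(-31) = -37*(-31) = 1147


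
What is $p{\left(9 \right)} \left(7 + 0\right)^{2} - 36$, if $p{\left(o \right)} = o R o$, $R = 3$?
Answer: $11871$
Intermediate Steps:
$p{\left(o \right)} = 3 o^{2}$ ($p{\left(o \right)} = o 3 o = 3 o o = 3 o^{2}$)
$p{\left(9 \right)} \left(7 + 0\right)^{2} - 36 = 3 \cdot 9^{2} \left(7 + 0\right)^{2} - 36 = 3 \cdot 81 \cdot 7^{2} - 36 = 243 \cdot 49 - 36 = 11907 - 36 = 11871$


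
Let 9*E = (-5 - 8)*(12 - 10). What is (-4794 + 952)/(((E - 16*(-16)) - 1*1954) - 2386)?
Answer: 17289/18391 ≈ 0.94008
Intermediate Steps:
E = -26/9 (E = ((-5 - 8)*(12 - 10))/9 = (-13*2)/9 = (⅑)*(-26) = -26/9 ≈ -2.8889)
(-4794 + 952)/(((E - 16*(-16)) - 1*1954) - 2386) = (-4794 + 952)/(((-26/9 - 16*(-16)) - 1*1954) - 2386) = -3842/(((-26/9 + 256) - 1954) - 2386) = -3842/((2278/9 - 1954) - 2386) = -3842/(-15308/9 - 2386) = -3842/(-36782/9) = -3842*(-9/36782) = 17289/18391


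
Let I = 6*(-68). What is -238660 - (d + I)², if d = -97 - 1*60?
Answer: -557885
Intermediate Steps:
d = -157 (d = -97 - 60 = -157)
I = -408
-238660 - (d + I)² = -238660 - (-157 - 408)² = -238660 - 1*(-565)² = -238660 - 1*319225 = -238660 - 319225 = -557885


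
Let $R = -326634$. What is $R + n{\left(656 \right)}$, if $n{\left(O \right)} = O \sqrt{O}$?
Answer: $-326634 + 2624 \sqrt{41} \approx -3.0983 \cdot 10^{5}$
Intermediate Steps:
$n{\left(O \right)} = O^{\frac{3}{2}}$
$R + n{\left(656 \right)} = -326634 + 656^{\frac{3}{2}} = -326634 + 2624 \sqrt{41}$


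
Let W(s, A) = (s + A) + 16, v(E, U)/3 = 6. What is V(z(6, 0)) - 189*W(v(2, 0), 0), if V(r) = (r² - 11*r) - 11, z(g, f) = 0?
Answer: -6437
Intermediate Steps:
v(E, U) = 18 (v(E, U) = 3*6 = 18)
V(r) = -11 + r² - 11*r
W(s, A) = 16 + A + s (W(s, A) = (A + s) + 16 = 16 + A + s)
V(z(6, 0)) - 189*W(v(2, 0), 0) = (-11 + 0² - 11*0) - 189*(16 + 0 + 18) = (-11 + 0 + 0) - 189*34 = -11 - 6426 = -6437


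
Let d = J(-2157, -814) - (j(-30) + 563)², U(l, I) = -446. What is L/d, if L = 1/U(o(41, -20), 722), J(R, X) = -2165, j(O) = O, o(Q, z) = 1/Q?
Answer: 1/127669284 ≈ 7.8327e-9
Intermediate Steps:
L = -1/446 (L = 1/(-446) = -1/446 ≈ -0.0022422)
d = -286254 (d = -2165 - (-30 + 563)² = -2165 - 1*533² = -2165 - 1*284089 = -2165 - 284089 = -286254)
L/d = -1/446/(-286254) = -1/446*(-1/286254) = 1/127669284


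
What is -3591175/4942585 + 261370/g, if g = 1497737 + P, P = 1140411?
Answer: -818220770245/1303927073258 ≈ -0.62751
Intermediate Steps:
g = 2638148 (g = 1497737 + 1140411 = 2638148)
-3591175/4942585 + 261370/g = -3591175/4942585 + 261370/2638148 = -3591175*1/4942585 + 261370*(1/2638148) = -718235/988517 + 130685/1319074 = -818220770245/1303927073258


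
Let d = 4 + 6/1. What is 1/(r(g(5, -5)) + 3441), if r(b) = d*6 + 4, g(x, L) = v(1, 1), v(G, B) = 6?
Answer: 1/3505 ≈ 0.00028531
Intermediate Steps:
g(x, L) = 6
d = 10 (d = 4 + 6*1 = 4 + 6 = 10)
r(b) = 64 (r(b) = 10*6 + 4 = 60 + 4 = 64)
1/(r(g(5, -5)) + 3441) = 1/(64 + 3441) = 1/3505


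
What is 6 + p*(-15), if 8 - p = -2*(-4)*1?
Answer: 6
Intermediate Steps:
p = 0 (p = 8 - (-2*(-4)) = 8 - 8 = 0)
6 + p*(-15) = 6 + 0*(-15) = 6 + 0 = 6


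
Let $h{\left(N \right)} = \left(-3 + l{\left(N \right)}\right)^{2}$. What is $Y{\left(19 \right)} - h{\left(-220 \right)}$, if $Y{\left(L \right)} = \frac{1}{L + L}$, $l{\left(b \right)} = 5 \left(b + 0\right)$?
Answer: $- \frac{46231141}{38} \approx -1.2166 \cdot 10^{6}$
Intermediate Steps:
$l{\left(b \right)} = 5 b$
$h{\left(N \right)} = \left(-3 + 5 N\right)^{2}$
$Y{\left(L \right)} = \frac{1}{2 L}$
$Y{\left(19 \right)} - h{\left(-220 \right)} = \frac{1}{2 \cdot 19} - \left(-3 + 5 \left(-220\right)\right)^{2} = \frac{1}{2} \cdot \frac{1}{19} - \left(-3 - 1100\right)^{2} = \frac{1}{38} - \left(-1103\right)^{2} = \frac{1}{38} - 1216609 = - \frac{46231141}{38}$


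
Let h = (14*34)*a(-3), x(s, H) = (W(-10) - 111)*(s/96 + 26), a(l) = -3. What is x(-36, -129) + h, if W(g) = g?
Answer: -36229/8 ≈ -4528.6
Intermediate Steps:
x(s, H) = -3146 - 121*s/96 (x(s, H) = (-10 - 111)*(s/96 + 26) = -121*(s*(1/96) + 26) = -121*(s/96 + 26) = -121*(26 + s/96) = -3146 - 121*s/96)
h = -1428 (h = (14*34)*(-3) = 476*(-3) = -1428)
x(-36, -129) + h = (-3146 - 121/96*(-36)) - 1428 = (-3146 + 363/8) - 1428 = -24805/8 - 1428 = -36229/8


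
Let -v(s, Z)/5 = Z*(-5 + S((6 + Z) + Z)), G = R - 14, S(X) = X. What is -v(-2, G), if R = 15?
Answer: 15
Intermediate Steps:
G = 1 (G = 15 - 14 = 1)
v(s, Z) = -5*Z*(1 + 2*Z) (v(s, Z) = -5*Z*(-5 + ((6 + Z) + Z)) = -5*Z*(-5 + (6 + 2*Z)) = -5*Z*(1 + 2*Z))
-v(-2, G) = -(-5)*(1 + 2*1) = -(-5)*(1 + 2) = -(-5)*3 = -1*(-15) = 15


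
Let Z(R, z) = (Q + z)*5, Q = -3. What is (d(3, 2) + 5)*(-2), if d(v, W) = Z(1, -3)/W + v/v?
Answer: 18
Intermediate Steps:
Z(R, z) = -15 + 5*z (Z(R, z) = (-3 + z)*5 = -15 + 5*z)
d(v, W) = 1 - 30/W (d(v, W) = (-15 + 5*(-3))/W + v/v = (-15 - 15)/W + 1 = -30/W + 1 = 1 - 30/W)
(d(3, 2) + 5)*(-2) = ((-30 + 2)/2 + 5)*(-2) = ((½)*(-28) + 5)*(-2) = (-14 + 5)*(-2) = -9*(-2) = 18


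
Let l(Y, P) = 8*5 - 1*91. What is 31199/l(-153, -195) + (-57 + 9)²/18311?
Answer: -571167385/933861 ≈ -611.62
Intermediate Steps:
l(Y, P) = -51 (l(Y, P) = 40 - 91 = -51)
31199/l(-153, -195) + (-57 + 9)²/18311 = 31199/(-51) + (-57 + 9)²/18311 = 31199*(-1/51) + (-48)²*(1/18311) = -31199/51 + 2304*(1/18311) = -31199/51 + 2304/18311 = -571167385/933861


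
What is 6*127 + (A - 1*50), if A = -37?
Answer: 675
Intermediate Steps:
6*127 + (A - 1*50) = 6*127 + (-37 - 1*50) = 762 + (-37 - 50) = 762 - 87 = 675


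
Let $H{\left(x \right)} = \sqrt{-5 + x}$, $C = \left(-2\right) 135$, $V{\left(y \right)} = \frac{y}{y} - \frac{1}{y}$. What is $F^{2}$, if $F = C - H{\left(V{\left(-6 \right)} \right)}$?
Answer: $\frac{\left(1620 + i \sqrt{138}\right)^{2}}{36} \approx 72896.0 + 1057.3 i$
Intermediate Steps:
$V{\left(y \right)} = 1 - \frac{1}{y}$
$C = -270$
$F = -270 - \frac{i \sqrt{138}}{6}$ ($F = -270 - \sqrt{-5 + \frac{-1 - 6}{-6}} = -270 - \sqrt{-5 - - \frac{7}{6}} = -270 - \sqrt{-5 + \frac{7}{6}} = -270 - \sqrt{- \frac{23}{6}} = -270 - \frac{i \sqrt{138}}{6} \approx -270.0 - 1.9579 i$)
$F^{2} = \left(-270 - \frac{i \sqrt{138}}{6}\right)^{2}$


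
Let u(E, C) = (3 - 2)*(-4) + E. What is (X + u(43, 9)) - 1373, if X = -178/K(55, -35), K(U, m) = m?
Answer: -46512/35 ≈ -1328.9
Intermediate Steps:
u(E, C) = -4 + E (u(E, C) = 1*(-4) + E = -4 + E)
X = 178/35 (X = -178/(-35) = -178*(-1/35) = 178/35 ≈ 5.0857)
(X + u(43, 9)) - 1373 = (178/35 + (-4 + 43)) - 1373 = (178/35 + 39) - 1373 = 1543/35 - 1373 = -46512/35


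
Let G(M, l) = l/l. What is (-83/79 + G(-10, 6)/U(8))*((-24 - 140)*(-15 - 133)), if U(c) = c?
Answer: -1774890/79 ≈ -22467.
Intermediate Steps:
G(M, l) = 1
(-83/79 + G(-10, 6)/U(8))*((-24 - 140)*(-15 - 133)) = (-83/79 + 1/8)*((-24 - 140)*(-15 - 133)) = (-83*1/79 + 1*(1/8))*(-164*(-148)) = (-83/79 + 1/8)*24272 = -585/632*24272 = -1774890/79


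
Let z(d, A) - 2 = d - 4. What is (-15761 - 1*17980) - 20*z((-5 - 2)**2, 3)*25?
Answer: -57241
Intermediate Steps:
z(d, A) = -2 + d (z(d, A) = 2 + (d - 4) = 2 + (-4 + d) = -2 + d)
(-15761 - 1*17980) - 20*z((-5 - 2)**2, 3)*25 = (-15761 - 1*17980) - 20*(-2 + (-5 - 2)**2)*25 = (-15761 - 17980) - 20*(-2 + (-7)**2)*25 = -33741 - 20*(-2 + 49)*25 = -33741 - 20*47*25 = -33741 - 940*25 = -33741 - 1*23500 = -33741 - 23500 = -57241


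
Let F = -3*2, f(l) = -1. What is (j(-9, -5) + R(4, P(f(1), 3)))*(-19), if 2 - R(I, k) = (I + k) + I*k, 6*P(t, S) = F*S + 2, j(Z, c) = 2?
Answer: -760/3 ≈ -253.33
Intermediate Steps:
F = -6
P(t, S) = 1/3 - S (P(t, S) = (-6*S + 2)/6 = (2 - 6*S)/6 = 1/3 - S)
R(I, k) = 2 - I - k - I*k (R(I, k) = 2 - ((I + k) + I*k) = 2 - (I + k + I*k) = 2 + (-I - k - I*k) = 2 - I - k - I*k)
(j(-9, -5) + R(4, P(f(1), 3)))*(-19) = (2 + (2 - 1*4 - (1/3 - 1*3) - 1*4*(1/3 - 1*3)))*(-19) = (2 + (2 - 4 - (1/3 - 3) - 1*4*(1/3 - 3)))*(-19) = (2 + (2 - 4 - 1*(-8/3) - 1*4*(-8/3)))*(-19) = (2 + (2 - 4 + 8/3 + 32/3))*(-19) = (2 + 34/3)*(-19) = (40/3)*(-19) = -760/3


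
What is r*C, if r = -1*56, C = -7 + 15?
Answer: -448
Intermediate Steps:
C = 8
r = -56
r*C = -56*8 = -448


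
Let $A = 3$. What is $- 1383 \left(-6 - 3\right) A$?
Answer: $37341$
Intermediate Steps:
$- 1383 \left(-6 - 3\right) A = - 1383 \left(-6 - 3\right) 3 = - 1383 \left(\left(-9\right) 3\right) = \left(-1383\right) \left(-27\right) = 37341$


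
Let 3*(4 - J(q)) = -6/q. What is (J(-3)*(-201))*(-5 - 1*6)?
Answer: 7370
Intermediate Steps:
J(q) = 4 + 2/q (J(q) = 4 - (-2)/q = 4 + 2/q)
(J(-3)*(-201))*(-5 - 1*6) = ((4 + 2/(-3))*(-201))*(-5 - 1*6) = ((4 + 2*(-⅓))*(-201))*(-5 - 6) = ((4 - ⅔)*(-201))*(-11) = ((10/3)*(-201))*(-11) = -670*(-11) = 7370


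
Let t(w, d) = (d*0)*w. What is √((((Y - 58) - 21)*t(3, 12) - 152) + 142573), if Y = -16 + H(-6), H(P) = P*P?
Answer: √142421 ≈ 377.39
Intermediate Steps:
H(P) = P²
t(w, d) = 0 (t(w, d) = 0*w = 0)
Y = 20 (Y = -16 + (-6)² = -16 + 36 = 20)
√((((Y - 58) - 21)*t(3, 12) - 152) + 142573) = √((((20 - 58) - 21)*0 - 152) + 142573) = √(((-38 - 21)*0 - 152) + 142573) = √((-59*0 - 152) + 142573) = √((0 - 152) + 142573) = √(-152 + 142573) = √142421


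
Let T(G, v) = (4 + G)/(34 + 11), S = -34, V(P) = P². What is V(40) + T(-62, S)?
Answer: 71942/45 ≈ 1598.7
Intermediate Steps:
T(G, v) = 4/45 + G/45 (T(G, v) = (4 + G)/45 = (4 + G)*(1/45) = 4/45 + G/45)
V(40) + T(-62, S) = 40² + (4/45 + (1/45)*(-62)) = 1600 + (4/45 - 62/45) = 1600 - 58/45 = 71942/45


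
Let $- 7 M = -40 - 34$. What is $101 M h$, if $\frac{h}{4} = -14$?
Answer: $-59792$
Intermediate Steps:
$h = -56$ ($h = 4 \left(-14\right) = -56$)
$M = \frac{74}{7}$ ($M = - \frac{-40 - 34}{7} = \left(- \frac{1}{7}\right) \left(-74\right) = \frac{74}{7} \approx 10.571$)
$101 M h = 101 \cdot \frac{74}{7} \left(-56\right) = \frac{7474}{7} \left(-56\right) = -59792$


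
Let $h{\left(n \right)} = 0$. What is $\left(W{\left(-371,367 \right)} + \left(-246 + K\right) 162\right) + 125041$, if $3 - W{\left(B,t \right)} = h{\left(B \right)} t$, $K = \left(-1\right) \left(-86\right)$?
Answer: $99124$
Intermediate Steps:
$K = 86$
$W{\left(B,t \right)} = 3$ ($W{\left(B,t \right)} = 3 - 0 t = 3 - 0 = 3 + 0 = 3$)
$\left(W{\left(-371,367 \right)} + \left(-246 + K\right) 162\right) + 125041 = \left(3 + \left(-246 + 86\right) 162\right) + 125041 = \left(3 - 25920\right) + 125041 = -25917 + 125041 = 99124$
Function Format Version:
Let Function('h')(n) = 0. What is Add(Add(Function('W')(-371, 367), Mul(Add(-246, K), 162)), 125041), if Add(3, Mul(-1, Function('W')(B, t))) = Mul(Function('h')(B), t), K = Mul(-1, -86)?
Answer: 99124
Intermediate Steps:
K = 86
Function('W')(B, t) = 3 (Function('W')(B, t) = Add(3, Mul(-1, Mul(0, t))) = Add(3, Mul(-1, 0)) = Add(3, 0) = 3)
Add(Add(Function('W')(-371, 367), Mul(Add(-246, K), 162)), 125041) = Add(Add(3, Mul(Add(-246, 86), 162)), 125041) = Add(Add(3, Mul(-160, 162)), 125041) = Add(Add(3, -25920), 125041) = Add(-25917, 125041) = 99124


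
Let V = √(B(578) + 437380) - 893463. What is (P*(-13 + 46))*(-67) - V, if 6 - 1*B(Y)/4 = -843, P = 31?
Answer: 824922 - 2*√110194 ≈ 8.2426e+5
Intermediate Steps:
B(Y) = 3396 (B(Y) = 24 - 4*(-843) = 24 + 3372 = 3396)
V = -893463 + 2*√110194 (V = √(3396 + 437380) - 893463 = √440776 - 893463 = 2*√110194 - 893463 = -893463 + 2*√110194 ≈ -8.9280e+5)
(P*(-13 + 46))*(-67) - V = (31*(-13 + 46))*(-67) - (-893463 + 2*√110194) = (31*33)*(-67) + (893463 - 2*√110194) = 1023*(-67) + (893463 - 2*√110194) = -68541 + (893463 - 2*√110194) = 824922 - 2*√110194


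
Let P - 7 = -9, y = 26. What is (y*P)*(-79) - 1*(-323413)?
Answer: 327521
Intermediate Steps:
P = -2 (P = 7 - 9 = -2)
(y*P)*(-79) - 1*(-323413) = (26*(-2))*(-79) - 1*(-323413) = -52*(-79) + 323413 = 4108 + 323413 = 327521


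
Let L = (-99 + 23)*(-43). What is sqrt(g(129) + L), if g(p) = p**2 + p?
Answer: sqrt(20038) ≈ 141.56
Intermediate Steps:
L = 3268 (L = -76*(-43) = 3268)
g(p) = p + p**2
sqrt(g(129) + L) = sqrt(129*(1 + 129) + 3268) = sqrt(129*130 + 3268) = sqrt(16770 + 3268) = sqrt(20038)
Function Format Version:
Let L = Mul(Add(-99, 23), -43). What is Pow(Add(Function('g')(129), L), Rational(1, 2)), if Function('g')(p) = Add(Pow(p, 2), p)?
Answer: Pow(20038, Rational(1, 2)) ≈ 141.56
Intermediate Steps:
L = 3268 (L = Mul(-76, -43) = 3268)
Function('g')(p) = Add(p, Pow(p, 2))
Pow(Add(Function('g')(129), L), Rational(1, 2)) = Pow(Add(Mul(129, Add(1, 129)), 3268), Rational(1, 2)) = Pow(Add(Mul(129, 130), 3268), Rational(1, 2)) = Pow(Add(16770, 3268), Rational(1, 2)) = Pow(20038, Rational(1, 2))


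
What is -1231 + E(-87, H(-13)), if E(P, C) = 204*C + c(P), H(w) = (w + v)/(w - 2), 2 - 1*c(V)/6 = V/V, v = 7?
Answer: -5717/5 ≈ -1143.4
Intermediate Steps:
c(V) = 6 (c(V) = 12 - 6*V/V = 12 - 6*1 = 12 - 6 = 6)
H(w) = (7 + w)/(-2 + w) (H(w) = (w + 7)/(w - 2) = (7 + w)/(-2 + w))
E(P, C) = 6 + 204*C (E(P, C) = 204*C + 6 = 6 + 204*C)
-1231 + E(-87, H(-13)) = -1231 + (6 + 204*((7 - 13)/(-2 - 13))) = -1231 + (6 + 204*(-6/(-15))) = -1231 + (6 + 204*(-1/15*(-6))) = -1231 + (6 + 204*(⅖)) = -1231 + (6 + 408/5) = -1231 + 438/5 = -5717/5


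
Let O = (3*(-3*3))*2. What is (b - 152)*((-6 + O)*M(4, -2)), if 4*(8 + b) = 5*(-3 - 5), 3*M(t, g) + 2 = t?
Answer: 6800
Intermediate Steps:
O = -54 (O = (3*(-9))*2 = -27*2 = -54)
M(t, g) = -⅔ + t/3
b = -18 (b = -8 + (5*(-3 - 5))/4 = -8 + (5*(-8))/4 = -8 + (¼)*(-40) = -8 - 10 = -18)
(b - 152)*((-6 + O)*M(4, -2)) = (-18 - 152)*((-6 - 54)*(-⅔ + (⅓)*4)) = -(-10200)*(-⅔ + 4/3) = -(-10200)*2/3 = -170*(-40) = 6800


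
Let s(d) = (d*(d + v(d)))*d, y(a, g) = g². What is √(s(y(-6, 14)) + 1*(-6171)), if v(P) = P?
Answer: √15052901 ≈ 3879.8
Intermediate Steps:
s(d) = 2*d³ (s(d) = (d*(d + d))*d = (d*(2*d))*d = (2*d²)*d = 2*d³)
√(s(y(-6, 14)) + 1*(-6171)) = √(2*(14²)³ + 1*(-6171)) = √(2*196³ - 6171) = √(2*7529536 - 6171) = √(15059072 - 6171) = √15052901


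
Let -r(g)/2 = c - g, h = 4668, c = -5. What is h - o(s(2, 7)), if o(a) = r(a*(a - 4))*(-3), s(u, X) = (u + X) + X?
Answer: 5850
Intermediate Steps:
s(u, X) = u + 2*X (s(u, X) = (X + u) + X = u + 2*X)
r(g) = 10 + 2*g (r(g) = -2*(-5 - g) = 10 + 2*g)
o(a) = -30 - 6*a*(-4 + a) (o(a) = (10 + 2*(a*(a - 4)))*(-3) = (10 + 2*(a*(-4 + a)))*(-3) = (10 + 2*a*(-4 + a))*(-3) = -30 - 6*a*(-4 + a))
h - o(s(2, 7)) = 4668 - (-30 - 6*(2 + 2*7)*(-4 + (2 + 2*7))) = 4668 - (-30 - 6*(2 + 14)*(-4 + (2 + 14))) = 4668 - (-30 - 6*16*(-4 + 16)) = 4668 - (-30 - 6*16*12) = 4668 - (-30 - 1152) = 4668 - 1*(-1182) = 4668 + 1182 = 5850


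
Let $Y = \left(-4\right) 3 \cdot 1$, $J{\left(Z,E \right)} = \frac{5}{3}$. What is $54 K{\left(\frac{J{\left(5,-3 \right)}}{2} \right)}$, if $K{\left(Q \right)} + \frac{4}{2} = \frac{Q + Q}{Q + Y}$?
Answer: $- \frac{7776}{67} \approx -116.06$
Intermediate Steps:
$J{\left(Z,E \right)} = \frac{5}{3}$ ($J{\left(Z,E \right)} = 5 \cdot \frac{1}{3} = \frac{5}{3}$)
$Y = -12$ ($Y = \left(-12\right) 1 = -12$)
$K{\left(Q \right)} = -2 + \frac{2 Q}{-12 + Q}$ ($K{\left(Q \right)} = -2 + \frac{Q + Q}{Q - 12} = -2 + \frac{2 Q}{-12 + Q}$)
$54 K{\left(\frac{J{\left(5,-3 \right)}}{2} \right)} = 54 \frac{24}{-12 + \frac{5}{3 \cdot 2}} = 54 \frac{24}{-12 + \frac{5}{3} \cdot \frac{1}{2}} = 54 \frac{24}{-12 + \frac{5}{6}} = 54 \frac{24}{- \frac{67}{6}} = 54 \cdot 24 \left(- \frac{6}{67}\right) = 54 \left(- \frac{144}{67}\right) = - \frac{7776}{67}$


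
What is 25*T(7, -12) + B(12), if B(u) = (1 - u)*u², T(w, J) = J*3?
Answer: -2484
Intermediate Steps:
T(w, J) = 3*J
B(u) = u²*(1 - u)
25*T(7, -12) + B(12) = 25*(3*(-12)) + 12²*(1 - 1*12) = 25*(-36) + 144*(1 - 12) = -900 + 144*(-11) = -900 - 1584 = -2484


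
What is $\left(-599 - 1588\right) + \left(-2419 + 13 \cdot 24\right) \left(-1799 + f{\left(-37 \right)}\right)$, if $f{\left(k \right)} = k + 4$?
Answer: $3857837$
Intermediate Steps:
$f{\left(k \right)} = 4 + k$
$\left(-599 - 1588\right) + \left(-2419 + 13 \cdot 24\right) \left(-1799 + f{\left(-37 \right)}\right) = \left(-599 - 1588\right) + \left(-2419 + 13 \cdot 24\right) \left(-1799 + \left(4 - 37\right)\right) = -2187 + \left(-2419 + 312\right) \left(-1799 - 33\right) = -2187 - -3860024 = -2187 + 3860024 = 3857837$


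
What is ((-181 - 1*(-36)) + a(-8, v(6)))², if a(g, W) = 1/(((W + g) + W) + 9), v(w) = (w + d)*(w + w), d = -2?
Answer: 197796096/9409 ≈ 21022.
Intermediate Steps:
v(w) = 2*w*(-2 + w) (v(w) = (w - 2)*(w + w) = (-2 + w)*(2*w) = 2*w*(-2 + w))
a(g, W) = 1/(9 + g + 2*W) (a(g, W) = 1/((g + 2*W) + 9) = 1/(9 + g + 2*W))
((-181 - 1*(-36)) + a(-8, v(6)))² = ((-181 - 1*(-36)) + 1/(9 - 8 + 2*(2*6*(-2 + 6))))² = ((-181 + 36) + 1/(9 - 8 + 2*(2*6*4)))² = (-145 + 1/(9 - 8 + 2*48))² = (-145 + 1/(9 - 8 + 96))² = (-145 + 1/97)² = (-14064/97)² = 197796096/9409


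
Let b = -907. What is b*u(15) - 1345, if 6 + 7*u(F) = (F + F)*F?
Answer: -412123/7 ≈ -58875.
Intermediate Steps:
u(F) = -6/7 + 2*F**2/7 (u(F) = -6/7 + ((F + F)*F)/7 = -6/7 + ((2*F)*F)/7 = -6/7 + (2*F**2)/7 = -6/7 + 2*F**2/7)
b*u(15) - 1345 = -907*(-6/7 + (2/7)*15**2) - 1345 = -907*(-6/7 + (2/7)*225) - 1345 = -907*(-6/7 + 450/7) - 1345 = -907*444/7 - 1345 = -402708/7 - 1345 = -412123/7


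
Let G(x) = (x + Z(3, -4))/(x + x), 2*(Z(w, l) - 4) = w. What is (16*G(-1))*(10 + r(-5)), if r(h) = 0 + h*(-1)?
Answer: -540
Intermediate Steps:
Z(w, l) = 4 + w/2
r(h) = -h (r(h) = 0 - h = -h)
G(x) = (11/2 + x)/(2*x) (G(x) = (x + (4 + (½)*3))/(x + x) = (x + (4 + 3/2))/((2*x)) = (x + 11/2)*(1/(2*x)) = (11/2 + x)*(1/(2*x)) = (11/2 + x)/(2*x))
(16*G(-1))*(10 + r(-5)) = (16*((¼)*(11 + 2*(-1))/(-1)))*(10 - 1*(-5)) = (16*((¼)*(-1)*(11 - 2)))*(10 + 5) = (16*((¼)*(-1)*9))*15 = (16*(-9/4))*15 = -36*15 = -540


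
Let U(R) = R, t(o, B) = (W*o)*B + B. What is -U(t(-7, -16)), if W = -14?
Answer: 1584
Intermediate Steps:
t(o, B) = B - 14*B*o (t(o, B) = (-14*o)*B + B = -14*B*o + B = B - 14*B*o)
-U(t(-7, -16)) = -(-16)*(1 - 14*(-7)) = -(-16)*(1 + 98) = -(-16)*99 = -1*(-1584) = 1584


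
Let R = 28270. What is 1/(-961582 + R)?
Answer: -1/933312 ≈ -1.0715e-6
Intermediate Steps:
1/(-961582 + R) = 1/(-961582 + 28270) = 1/(-933312) = -1/933312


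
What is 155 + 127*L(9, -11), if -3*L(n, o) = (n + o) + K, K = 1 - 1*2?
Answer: 282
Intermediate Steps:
K = -1 (K = 1 - 2 = -1)
L(n, o) = 1/3 - n/3 - o/3 (L(n, o) = -((n + o) - 1)/3 = -(-1 + n + o)/3 = 1/3 - n/3 - o/3)
155 + 127*L(9, -11) = 155 + 127*(1/3 - 1/3*9 - 1/3*(-11)) = 155 + 127*(1/3 - 3 + 11/3) = 155 + 127*1 = 155 + 127 = 282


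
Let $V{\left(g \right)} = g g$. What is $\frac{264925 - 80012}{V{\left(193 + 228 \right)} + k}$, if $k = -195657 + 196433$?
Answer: $\frac{184913}{178017} \approx 1.0387$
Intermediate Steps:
$V{\left(g \right)} = g^{2}$
$k = 776$
$\frac{264925 - 80012}{V{\left(193 + 228 \right)} + k} = \frac{264925 - 80012}{\left(193 + 228\right)^{2} + 776} = \frac{184913}{421^{2} + 776} = \frac{184913}{177241 + 776} = \frac{184913}{178017}$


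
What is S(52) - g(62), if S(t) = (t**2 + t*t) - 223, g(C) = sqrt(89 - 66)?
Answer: 5185 - sqrt(23) ≈ 5180.2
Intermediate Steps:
g(C) = sqrt(23)
S(t) = -223 + 2*t**2 (S(t) = (t**2 + t**2) - 223 = 2*t**2 - 223 = -223 + 2*t**2)
S(52) - g(62) = (-223 + 2*52**2) - sqrt(23) = (-223 + 2*2704) - sqrt(23) = (-223 + 5408) - sqrt(23) = 5185 - sqrt(23)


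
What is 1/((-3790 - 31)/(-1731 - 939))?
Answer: 2670/3821 ≈ 0.69877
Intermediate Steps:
1/((-3790 - 31)/(-1731 - 939)) = 1/(-3821/(-2670)) = 1/(-3821*(-1/2670)) = 1/(3821/2670) = 2670/3821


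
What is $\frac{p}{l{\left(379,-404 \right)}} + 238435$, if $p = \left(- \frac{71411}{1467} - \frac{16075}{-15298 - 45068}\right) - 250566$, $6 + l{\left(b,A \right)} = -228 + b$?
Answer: $\frac{1013163821714299}{4280251230} \approx 2.3671 \cdot 10^{5}$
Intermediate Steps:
$l{\left(b,A \right)} = -234 + b$ ($l{\left(b,A \right)} = -6 + \left(-228 + b\right) = -234 + b$)
$p = - \frac{7397880310751}{29518974}$ ($p = \left(\left(-71411\right) \frac{1}{1467} - \frac{16075}{-60366}\right) - 250566 = \left(- \frac{71411}{1467} - - \frac{16075}{60366}\right) - 250566 = \left(- \frac{71411}{1467} + \frac{16075}{60366}\right) - 250566 = - \frac{1429071467}{29518974} - 250566 = - \frac{7397880310751}{29518974} \approx -2.5061 \cdot 10^{5}$)
$\frac{p}{l{\left(379,-404 \right)}} + 238435 = - \frac{7397880310751}{29518974 \left(-234 + 379\right)} + 238435 = - \frac{7397880310751}{29518974 \cdot 145} + 238435 = \left(- \frac{7397880310751}{29518974}\right) \frac{1}{145} + 238435 = - \frac{7397880310751}{4280251230} + 238435 = \frac{1013163821714299}{4280251230}$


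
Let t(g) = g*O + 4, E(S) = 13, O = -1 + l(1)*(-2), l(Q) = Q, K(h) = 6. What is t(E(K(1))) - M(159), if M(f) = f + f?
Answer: -353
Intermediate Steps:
O = -3 (O = -1 + 1*(-2) = -1 - 2 = -3)
M(f) = 2*f
t(g) = 4 - 3*g (t(g) = g*(-3) + 4 = -3*g + 4 = 4 - 3*g)
t(E(K(1))) - M(159) = (4 - 3*13) - 2*159 = (4 - 39) - 1*318 = -35 - 318 = -353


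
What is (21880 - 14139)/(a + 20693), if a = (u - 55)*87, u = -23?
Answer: 7741/13907 ≈ 0.55663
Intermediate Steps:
a = -6786 (a = (-23 - 55)*87 = -78*87 = -6786)
(21880 - 14139)/(a + 20693) = (21880 - 14139)/(-6786 + 20693) = 7741/13907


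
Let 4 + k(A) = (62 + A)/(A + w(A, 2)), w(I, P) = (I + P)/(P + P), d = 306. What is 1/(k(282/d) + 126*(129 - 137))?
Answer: -337/328208 ≈ -0.0010268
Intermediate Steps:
w(I, P) = (I + P)/(2*P) (w(I, P) = (I + P)/((2*P)) = (I + P)*(1/(2*P)) = (I + P)/(2*P))
k(A) = -4 + (62 + A)/(½ + 5*A/4) (k(A) = -4 + (62 + A)/(A + (½)*(A + 2)/2) = -4 + (62 + A)/(A + (½)*(½)*(2 + A)) = -4 + (62 + A)/(A + (½ + A/4)) = -4 + (62 + A)/(½ + 5*A/4))
1/(k(282/d) + 126*(129 - 137)) = 1/(16*(15 - 282/306)/(2 + 5*(282/306)) + 126*(129 - 137)) = 1/(16*(15 - 282/306)/(2 + 5*(282*(1/306))) + 126*(-8)) = 1/(16*(15 - 1*47/51)/(2 + 5*(47/51)) - 1008) = 1/(16*(15 - 47/51)/(2 + 235/51) - 1008) = 1/(16*(718/51)/(337/51) - 1008) = 1/(16*(51/337)*(718/51) - 1008) = 1/(11488/337 - 1008) = 1/(-328208/337) = -337/328208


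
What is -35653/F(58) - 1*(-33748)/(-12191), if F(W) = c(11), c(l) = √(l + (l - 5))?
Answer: -33748/12191 - 35653*√17/17 ≈ -8649.9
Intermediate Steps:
c(l) = √(-5 + 2*l) (c(l) = √(l + (-5 + l)) = √(-5 + 2*l))
F(W) = √17 (F(W) = √(-5 + 2*11) = √(-5 + 22) = √17)
-35653/F(58) - 1*(-33748)/(-12191) = -35653*√17/17 - 1*(-33748)/(-12191) = -35653*√17/17 + 33748*(-1/12191) = -35653*√17/17 - 33748/12191 = -33748/12191 - 35653*√17/17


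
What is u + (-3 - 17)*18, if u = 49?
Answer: -311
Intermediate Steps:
u + (-3 - 17)*18 = 49 + (-3 - 17)*18 = 49 - 20*18 = 49 - 360 = -311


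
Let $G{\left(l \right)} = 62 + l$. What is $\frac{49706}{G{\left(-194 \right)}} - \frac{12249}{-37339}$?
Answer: $- \frac{927177733}{2464374} \approx -376.23$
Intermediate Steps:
$\frac{49706}{G{\left(-194 \right)}} - \frac{12249}{-37339} = \frac{49706}{62 - 194} - \frac{12249}{-37339} = \frac{49706}{-132} - - \frac{12249}{37339} = 49706 \left(- \frac{1}{132}\right) + \frac{12249}{37339} = - \frac{24853}{66} + \frac{12249}{37339} = - \frac{927177733}{2464374}$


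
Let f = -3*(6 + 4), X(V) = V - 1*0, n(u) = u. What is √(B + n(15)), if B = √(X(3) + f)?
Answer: √(15 + 3*I*√3) ≈ 3.929 + 0.66125*I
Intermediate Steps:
X(V) = V (X(V) = V + 0 = V)
f = -30 (f = -3*10 = -30)
B = 3*I*√3 (B = √(3 - 30) = √(-27) = 3*I*√3 ≈ 5.1962*I)
√(B + n(15)) = √(3*I*√3 + 15) = √(15 + 3*I*√3)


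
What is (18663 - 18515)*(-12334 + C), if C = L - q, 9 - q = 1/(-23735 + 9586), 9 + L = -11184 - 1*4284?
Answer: -58256526788/14149 ≈ -4.1174e+6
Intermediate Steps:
L = -15477 (L = -9 + (-11184 - 1*4284) = -9 + (-11184 - 4284) = -9 - 15468 = -15477)
q = 127342/14149 (q = 9 - 1/(-23735 + 9586) = 9 - 1/(-14149) = 9 - 1*(-1/14149) = 9 + 1/14149 = 127342/14149 ≈ 9.0001)
C = -219111415/14149 (C = -15477 - 1*127342/14149 = -15477 - 127342/14149 = -219111415/14149 ≈ -15486.)
(18663 - 18515)*(-12334 + C) = (18663 - 18515)*(-12334 - 219111415/14149) = 148*(-393625181/14149) = -58256526788/14149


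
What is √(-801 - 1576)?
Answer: I*√2377 ≈ 48.755*I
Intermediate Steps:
√(-801 - 1576) = √(-2377) = I*√2377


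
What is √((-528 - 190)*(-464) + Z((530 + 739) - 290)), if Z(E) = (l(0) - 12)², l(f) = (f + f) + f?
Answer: 4*√20831 ≈ 577.32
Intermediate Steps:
l(f) = 3*f (l(f) = 2*f + f = 3*f)
Z(E) = 144 (Z(E) = (3*0 - 12)² = (0 - 12)² = (-12)² = 144)
√((-528 - 190)*(-464) + Z((530 + 739) - 290)) = √((-528 - 190)*(-464) + 144) = √(-718*(-464) + 144) = √(333152 + 144) = √333296 = 4*√20831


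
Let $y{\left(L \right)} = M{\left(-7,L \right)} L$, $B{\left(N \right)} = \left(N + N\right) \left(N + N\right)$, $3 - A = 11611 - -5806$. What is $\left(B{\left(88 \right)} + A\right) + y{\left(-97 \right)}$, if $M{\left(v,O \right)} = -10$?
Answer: $14532$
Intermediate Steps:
$A = -17414$ ($A = 3 - \left(11611 - -5806\right) = 3 - \left(11611 + 5806\right) = 3 - 17417 = -17414$)
$B{\left(N \right)} = 4 N^{2}$ ($B{\left(N \right)} = 2 N 2 N = 4 N^{2}$)
$y{\left(L \right)} = - 10 L$
$\left(B{\left(88 \right)} + A\right) + y{\left(-97 \right)} = \left(4 \cdot 88^{2} - 17414\right) - -970 = \left(4 \cdot 7744 - 17414\right) + 970 = \left(30976 - 17414\right) + 970 = 13562 + 970 = 14532$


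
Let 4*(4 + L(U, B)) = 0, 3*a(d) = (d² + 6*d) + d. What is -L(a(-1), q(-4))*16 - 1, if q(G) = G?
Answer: 63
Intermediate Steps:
a(d) = d²/3 + 7*d/3 (a(d) = ((d² + 6*d) + d)/3 = (d² + 7*d)/3 = d²/3 + 7*d/3)
L(U, B) = -4 (L(U, B) = -4 + (¼)*0 = -4 + 0 = -4)
-L(a(-1), q(-4))*16 - 1 = -1*(-4)*16 - 1 = 4*16 - 1 = 64 - 1 = 63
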